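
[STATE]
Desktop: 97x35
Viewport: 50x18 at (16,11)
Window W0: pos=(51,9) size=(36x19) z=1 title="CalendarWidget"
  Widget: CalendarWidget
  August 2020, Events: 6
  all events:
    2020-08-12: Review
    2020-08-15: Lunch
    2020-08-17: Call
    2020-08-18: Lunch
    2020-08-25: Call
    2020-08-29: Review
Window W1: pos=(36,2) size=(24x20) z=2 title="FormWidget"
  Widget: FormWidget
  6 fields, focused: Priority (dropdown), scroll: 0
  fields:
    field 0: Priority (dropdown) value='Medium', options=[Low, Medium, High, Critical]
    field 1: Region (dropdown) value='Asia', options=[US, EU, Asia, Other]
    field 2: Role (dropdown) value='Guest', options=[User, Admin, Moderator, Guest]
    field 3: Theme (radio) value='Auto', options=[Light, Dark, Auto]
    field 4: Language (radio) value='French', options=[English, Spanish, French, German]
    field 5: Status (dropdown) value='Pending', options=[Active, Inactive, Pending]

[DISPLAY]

                    ┃                      ┃──────
                    ┃                      ┃   Aug
                    ┃                      ┃ Th Fr
                    ┃                      ┃      
                    ┃                      ┃  6  7
                    ┃                      ┃* 13 1
                    ┃                      ┃19 20 
                    ┃                      ┃6 27 2
                    ┃                      ┃      
                    ┃                      ┃      
                    ┗━━━━━━━━━━━━━━━━━━━━━━┛      
                                   ┃              
                                   ┃              
                                   ┃              
                                   ┃              
                                   ┃              
                                   ┗━━━━━━━━━━━━━━
                                                  


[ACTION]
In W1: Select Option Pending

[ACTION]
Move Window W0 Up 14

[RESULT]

                    ┃                      ┃      
                    ┃                      ┃      
                    ┃                      ┃      
                    ┃                      ┃      
                    ┃                      ┃      
                    ┃                      ┃      
                    ┃                      ┃      
                    ┃                      ┃━━━━━━
                    ┃                      ┃      
                    ┃                      ┃      
                    ┗━━━━━━━━━━━━━━━━━━━━━━┛      
                                                  
                                                  
                                                  
                                                  
                                                  
                                                  
                                                  


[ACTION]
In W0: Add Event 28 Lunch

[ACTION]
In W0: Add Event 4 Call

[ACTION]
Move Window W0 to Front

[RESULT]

                    ┃              ┃              
                    ┃              ┃              
                    ┃              ┃              
                    ┃              ┃              
                    ┃              ┃              
                    ┃              ┃              
                    ┃              ┃              
                    ┃              ┗━━━━━━━━━━━━━━
                    ┃                      ┃      
                    ┃                      ┃      
                    ┗━━━━━━━━━━━━━━━━━━━━━━┛      
                                                  
                                                  
                                                  
                                                  
                                                  
                                                  
                                                  


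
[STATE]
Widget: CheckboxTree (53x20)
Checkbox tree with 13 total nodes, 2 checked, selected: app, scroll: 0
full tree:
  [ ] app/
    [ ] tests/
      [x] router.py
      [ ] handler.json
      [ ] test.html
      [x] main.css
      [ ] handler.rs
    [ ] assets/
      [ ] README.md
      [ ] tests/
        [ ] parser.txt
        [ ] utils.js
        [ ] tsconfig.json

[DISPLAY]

>[-] app/                                            
   [-] tests/                                        
     [x] router.py                                   
     [ ] handler.json                                
     [ ] test.html                                   
     [x] main.css                                    
     [ ] handler.rs                                  
   [ ] assets/                                       
     [ ] README.md                                   
     [ ] tests/                                      
       [ ] parser.txt                                
       [ ] utils.js                                  
       [ ] tsconfig.json                             
                                                     
                                                     
                                                     
                                                     
                                                     
                                                     
                                                     


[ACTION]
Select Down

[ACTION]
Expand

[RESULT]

 [-] app/                                            
>  [-] tests/                                        
     [x] router.py                                   
     [ ] handler.json                                
     [ ] test.html                                   
     [x] main.css                                    
     [ ] handler.rs                                  
   [ ] assets/                                       
     [ ] README.md                                   
     [ ] tests/                                      
       [ ] parser.txt                                
       [ ] utils.js                                  
       [ ] tsconfig.json                             
                                                     
                                                     
                                                     
                                                     
                                                     
                                                     
                                                     


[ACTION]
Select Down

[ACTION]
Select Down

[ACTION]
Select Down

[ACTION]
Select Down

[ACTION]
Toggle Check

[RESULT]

 [-] app/                                            
   [-] tests/                                        
     [x] router.py                                   
     [ ] handler.json                                
     [ ] test.html                                   
>    [ ] main.css                                    
     [ ] handler.rs                                  
   [ ] assets/                                       
     [ ] README.md                                   
     [ ] tests/                                      
       [ ] parser.txt                                
       [ ] utils.js                                  
       [ ] tsconfig.json                             
                                                     
                                                     
                                                     
                                                     
                                                     
                                                     
                                                     


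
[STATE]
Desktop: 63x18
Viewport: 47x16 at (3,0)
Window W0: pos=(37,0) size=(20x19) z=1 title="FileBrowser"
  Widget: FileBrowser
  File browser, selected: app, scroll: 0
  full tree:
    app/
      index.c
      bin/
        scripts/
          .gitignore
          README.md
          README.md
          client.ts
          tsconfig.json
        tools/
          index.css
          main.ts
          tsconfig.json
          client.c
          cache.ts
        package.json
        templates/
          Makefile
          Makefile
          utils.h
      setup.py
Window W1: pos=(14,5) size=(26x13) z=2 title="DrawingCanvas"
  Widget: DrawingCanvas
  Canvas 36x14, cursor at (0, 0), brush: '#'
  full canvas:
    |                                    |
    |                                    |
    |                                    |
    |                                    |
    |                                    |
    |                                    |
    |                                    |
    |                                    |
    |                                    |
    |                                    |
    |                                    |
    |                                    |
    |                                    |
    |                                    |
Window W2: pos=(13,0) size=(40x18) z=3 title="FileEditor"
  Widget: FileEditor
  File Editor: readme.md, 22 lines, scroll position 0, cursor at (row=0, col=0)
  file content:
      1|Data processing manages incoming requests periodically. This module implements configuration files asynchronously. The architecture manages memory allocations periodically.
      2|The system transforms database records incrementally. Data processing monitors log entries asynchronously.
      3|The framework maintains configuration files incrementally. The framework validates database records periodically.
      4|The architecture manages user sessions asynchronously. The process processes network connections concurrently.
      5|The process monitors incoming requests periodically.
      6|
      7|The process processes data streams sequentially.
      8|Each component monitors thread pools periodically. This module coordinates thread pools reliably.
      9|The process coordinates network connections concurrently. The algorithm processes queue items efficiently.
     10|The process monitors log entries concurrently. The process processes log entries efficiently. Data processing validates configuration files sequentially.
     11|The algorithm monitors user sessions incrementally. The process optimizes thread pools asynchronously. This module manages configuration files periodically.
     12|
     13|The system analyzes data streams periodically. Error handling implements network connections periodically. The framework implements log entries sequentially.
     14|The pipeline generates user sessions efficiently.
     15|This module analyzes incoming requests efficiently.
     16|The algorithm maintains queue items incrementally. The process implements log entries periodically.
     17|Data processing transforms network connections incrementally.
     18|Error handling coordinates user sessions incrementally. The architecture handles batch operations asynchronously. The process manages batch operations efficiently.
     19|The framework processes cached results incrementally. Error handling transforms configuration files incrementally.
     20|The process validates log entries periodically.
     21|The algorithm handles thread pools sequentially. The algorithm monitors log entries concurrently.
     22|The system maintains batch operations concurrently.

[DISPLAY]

          ┏━━━━━━━━━━━━━━━━━━━━━━━━━━━━━━━━━━━━
          ┃ FileEditor                         
          ┠────────────────────────────────────
          ┃█ata processing manages incoming req
          ┃The system transforms database recor
          ┃The framework maintains configuratio
          ┃The architecture manages user sessio
          ┃The process monitors incoming reques
          ┃                                    
          ┃The process processes data streams s
          ┃Each component monitors thread pools
          ┃The process coordinates network conn
          ┃The process monitors log entries con
          ┃The algorithm monitors user sessions
          ┃                                    
          ┃The system analyzes data streams per


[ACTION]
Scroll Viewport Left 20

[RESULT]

             ┏━━━━━━━━━━━━━━━━━━━━━━━━━━━━━━━━━
             ┃ FileEditor                      
             ┠─────────────────────────────────
             ┃█ata processing manages incoming 
             ┃The system transforms database re
             ┃The framework maintains configura
             ┃The architecture manages user ses
             ┃The process monitors incoming req
             ┃                                 
             ┃The process processes data stream
             ┃Each component monitors thread po
             ┃The process coordinates network c
             ┃The process monitors log entries 
             ┃The algorithm monitors user sessi
             ┃                                 
             ┃The system analyzes data streams 


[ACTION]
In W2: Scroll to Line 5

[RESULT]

             ┏━━━━━━━━━━━━━━━━━━━━━━━━━━━━━━━━━
             ┃ FileEditor                      
             ┠─────────────────────────────────
             ┃The process monitors incoming req
             ┃                                 
             ┃The process processes data stream
             ┃Each component monitors thread po
             ┃The process coordinates network c
             ┃The process monitors log entries 
             ┃The algorithm monitors user sessi
             ┃                                 
             ┃The system analyzes data streams 
             ┃The pipeline generates user sessi
             ┃This module analyzes incoming req
             ┃The algorithm maintains queue ite
             ┃Data processing transforms networ


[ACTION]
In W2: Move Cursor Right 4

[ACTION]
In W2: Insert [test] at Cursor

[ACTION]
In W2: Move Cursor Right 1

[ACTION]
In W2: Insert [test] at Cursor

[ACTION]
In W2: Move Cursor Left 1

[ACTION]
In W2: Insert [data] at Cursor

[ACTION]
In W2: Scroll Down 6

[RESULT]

             ┏━━━━━━━━━━━━━━━━━━━━━━━━━━━━━━━━━
             ┃ FileEditor                      
             ┠─────────────────────────────────
             ┃The process coordinates network c
             ┃The process monitors log entries 
             ┃The algorithm monitors user sessi
             ┃                                 
             ┃The system analyzes data streams 
             ┃The pipeline generates user sessi
             ┃This module analyzes incoming req
             ┃The algorithm maintains queue ite
             ┃Data processing transforms networ
             ┃Error handling coordinates user s
             ┃The framework processes cached re
             ┃The process validates log entries
             ┃The algorithm handles thread pool


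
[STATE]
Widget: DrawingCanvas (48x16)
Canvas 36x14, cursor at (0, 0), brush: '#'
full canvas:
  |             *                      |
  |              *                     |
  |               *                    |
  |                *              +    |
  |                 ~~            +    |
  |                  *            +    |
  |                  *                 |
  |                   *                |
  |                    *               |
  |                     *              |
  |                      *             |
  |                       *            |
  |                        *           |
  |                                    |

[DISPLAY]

+            *                                  
              *                                 
               *                                
                *              +                
                 ~~            +                
                  *            +                
                  *                             
                   *                            
                    *                           
                     *                          
                      *                         
                       *                        
                        *                       
                                                
                                                
                                                


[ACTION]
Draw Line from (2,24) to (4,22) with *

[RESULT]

+            *                                  
              *                                 
               *        *                       
                *      *       +                
                 ~~   *        +                
                  *            +                
                  *                             
                   *                            
                    *                           
                     *                          
                      *                         
                       *                        
                        *                       
                                                
                                                
                                                


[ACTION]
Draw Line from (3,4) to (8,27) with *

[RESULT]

+            *                                  
              *                                 
               *        *                       
    ***         *      *       +                
       ****      ~~   *        +                
           *****  *            +                
                *****                           
                   * ****                       
                    *    ***                    
                     *                          
                      *                         
                       *                        
                        *                       
                                                
                                                
                                                


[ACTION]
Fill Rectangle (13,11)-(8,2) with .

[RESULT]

+            *                                  
              *                                 
               *        *                       
    ***         *      *       +                
       ****      ~~   *        +                
           *****  *            +                
                *****                           
                   * ****                       
  ..........        *    ***                    
  ..........         *                          
  ..........          *                         
  ..........           *                        
  ..........            *                       
  ..........                                    
                                                
                                                


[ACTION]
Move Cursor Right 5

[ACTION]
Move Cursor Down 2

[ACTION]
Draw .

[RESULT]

             *                                  
              *                                 
     .         *        *                       
    ***         *      *       +                
       ****      ~~   *        +                
           *****  *            +                
                *****                           
                   * ****                       
  ..........        *    ***                    
  ..........         *                          
  ..........          *                         
  ..........           *                        
  ..........            *                       
  ..........                                    
                                                
                                                


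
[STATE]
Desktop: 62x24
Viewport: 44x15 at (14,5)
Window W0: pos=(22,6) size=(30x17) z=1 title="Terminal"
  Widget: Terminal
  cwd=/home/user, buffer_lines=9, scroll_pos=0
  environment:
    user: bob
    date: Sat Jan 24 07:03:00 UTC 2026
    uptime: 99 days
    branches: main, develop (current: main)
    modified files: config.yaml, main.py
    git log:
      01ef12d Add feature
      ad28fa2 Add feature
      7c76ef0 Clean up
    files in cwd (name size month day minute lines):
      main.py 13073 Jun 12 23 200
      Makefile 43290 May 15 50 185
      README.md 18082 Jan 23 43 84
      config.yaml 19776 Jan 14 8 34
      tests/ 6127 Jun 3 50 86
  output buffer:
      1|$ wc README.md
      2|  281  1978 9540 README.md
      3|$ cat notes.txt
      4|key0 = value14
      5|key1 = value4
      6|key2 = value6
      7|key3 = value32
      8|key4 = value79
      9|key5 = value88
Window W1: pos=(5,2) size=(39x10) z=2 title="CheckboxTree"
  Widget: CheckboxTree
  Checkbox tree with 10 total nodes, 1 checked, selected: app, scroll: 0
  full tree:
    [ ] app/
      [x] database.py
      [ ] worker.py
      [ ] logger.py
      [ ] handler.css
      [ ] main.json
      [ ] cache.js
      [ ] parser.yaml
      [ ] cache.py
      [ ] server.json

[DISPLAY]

/                            ┃              
atabase.py                   ┃━━━━━━━┓      
orker.py                     ┃       ┃      
ogger.py                     ┃───────┨      
andler.css                   ┃       ┃      
ain.json                     ┃ME.md  ┃      
━━━━━━━━━━━━━━━━━━━━━━━━━━━━━┛       ┃      
        ┃key0 = value14              ┃      
        ┃key1 = value4               ┃      
        ┃key2 = value6               ┃      
        ┃key3 = value32              ┃      
        ┃key4 = value79              ┃      
        ┃key5 = value88              ┃      
        ┃$ █                         ┃      
        ┃                            ┃      


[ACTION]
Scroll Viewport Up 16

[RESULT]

                                            
                                            
━━━━━━━━━━━━━━━━━━━━━━━━━━━━━┓              
xTree                        ┃              
─────────────────────────────┨              
/                            ┃              
atabase.py                   ┃━━━━━━━┓      
orker.py                     ┃       ┃      
ogger.py                     ┃───────┨      
andler.css                   ┃       ┃      
ain.json                     ┃ME.md  ┃      
━━━━━━━━━━━━━━━━━━━━━━━━━━━━━┛       ┃      
        ┃key0 = value14              ┃      
        ┃key1 = value4               ┃      
        ┃key2 = value6               ┃      


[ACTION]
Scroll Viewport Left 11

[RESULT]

                                            
                                            
  ┏━━━━━━━━━━━━━━━━━━━━━━━━━━━━━━━━━━━━━┓   
  ┃ CheckboxTree                        ┃   
  ┠─────────────────────────────────────┨   
  ┃>[-] app/                            ┃   
  ┃   [x] database.py                   ┃━━━
  ┃   [ ] worker.py                     ┃   
  ┃   [ ] logger.py                     ┃───
  ┃   [ ] handler.css                   ┃   
  ┃   [ ] main.json                     ┃ME.
  ┗━━━━━━━━━━━━━━━━━━━━━━━━━━━━━━━━━━━━━┛   
                   ┃key0 = value14          
                   ┃key1 = value4           
                   ┃key2 = value6           


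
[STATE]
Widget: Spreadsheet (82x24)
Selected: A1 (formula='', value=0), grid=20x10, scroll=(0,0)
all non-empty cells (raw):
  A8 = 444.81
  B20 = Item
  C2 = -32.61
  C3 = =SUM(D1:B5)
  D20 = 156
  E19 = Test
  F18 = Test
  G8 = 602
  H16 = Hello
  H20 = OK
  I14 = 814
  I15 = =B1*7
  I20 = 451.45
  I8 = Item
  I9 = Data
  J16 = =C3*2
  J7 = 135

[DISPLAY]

A1:                                                                               
       A       B       C       D       E       F       G       H       I       J  
----------------------------------------------------------------------------------
  1      [0]       0       0       0       0       0       0       0       0      
  2        0       0  -32.61       0       0       0       0       0       0      
  3        0       0#CIRC!         0       0       0       0       0       0      
  4        0       0       0       0       0       0       0       0       0      
  5        0       0       0       0       0       0       0       0       0      
  6        0       0       0       0       0       0       0       0       0      
  7        0       0       0       0       0       0       0       0       0     1
  8   444.81       0       0       0       0       0     602       0Item          
  9        0       0       0       0       0       0       0       0Data          
 10        0       0       0       0       0       0       0       0       0      
 11        0       0       0       0       0       0       0       0       0      
 12        0       0       0       0       0       0       0       0       0      
 13        0       0       0       0       0       0       0       0       0      
 14        0       0       0       0       0       0       0       0     814      
 15        0       0       0       0       0       0       0       0       0      
 16        0       0       0       0       0       0       0Hello          0#CIRC!
 17        0       0       0       0       0       0       0       0       0      
 18        0       0       0       0       0Test           0       0       0      
 19        0       0       0       0Test           0       0       0       0      
 20        0Item           0     156       0       0       0OK        451.45      
                                                                                  


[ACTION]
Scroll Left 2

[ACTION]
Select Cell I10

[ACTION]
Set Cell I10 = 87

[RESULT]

I10: 87                                                                           
       A       B       C       D       E       F       G       H       I       J  
----------------------------------------------------------------------------------
  1        0       0       0       0       0       0       0       0       0      
  2        0       0  -32.61       0       0       0       0       0       0      
  3        0       0#CIRC!         0       0       0       0       0       0      
  4        0       0       0       0       0       0       0       0       0      
  5        0       0       0       0       0       0       0       0       0      
  6        0       0       0       0       0       0       0       0       0      
  7        0       0       0       0       0       0       0       0       0     1
  8   444.81       0       0       0       0       0     602       0Item          
  9        0       0       0       0       0       0       0       0Data          
 10        0       0       0       0       0       0       0       0    [87]      
 11        0       0       0       0       0       0       0       0       0      
 12        0       0       0       0       0       0       0       0       0      
 13        0       0       0       0       0       0       0       0       0      
 14        0       0       0       0       0       0       0       0     814      
 15        0       0       0       0       0       0       0       0       0      
 16        0       0       0       0       0       0       0Hello          0#CIRC!
 17        0       0       0       0       0       0       0       0       0      
 18        0       0       0       0       0Test           0       0       0      
 19        0       0       0       0Test           0       0       0       0      
 20        0Item           0     156       0       0       0OK        451.45      
                                                                                  


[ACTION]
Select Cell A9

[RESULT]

A9:                                                                               
       A       B       C       D       E       F       G       H       I       J  
----------------------------------------------------------------------------------
  1        0       0       0       0       0       0       0       0       0      
  2        0       0  -32.61       0       0       0       0       0       0      
  3        0       0#CIRC!         0       0       0       0       0       0      
  4        0       0       0       0       0       0       0       0       0      
  5        0       0       0       0       0       0       0       0       0      
  6        0       0       0       0       0       0       0       0       0      
  7        0       0       0       0       0       0       0       0       0     1
  8   444.81       0       0       0       0       0     602       0Item          
  9      [0]       0       0       0       0       0       0       0Data          
 10        0       0       0       0       0       0       0       0      87      
 11        0       0       0       0       0       0       0       0       0      
 12        0       0       0       0       0       0       0       0       0      
 13        0       0       0       0       0       0       0       0       0      
 14        0       0       0       0       0       0       0       0     814      
 15        0       0       0       0       0       0       0       0       0      
 16        0       0       0       0       0       0       0Hello          0#CIRC!
 17        0       0       0       0       0       0       0       0       0      
 18        0       0       0       0       0Test           0       0       0      
 19        0       0       0       0Test           0       0       0       0      
 20        0Item           0     156       0       0       0OK        451.45      
                                                                                  


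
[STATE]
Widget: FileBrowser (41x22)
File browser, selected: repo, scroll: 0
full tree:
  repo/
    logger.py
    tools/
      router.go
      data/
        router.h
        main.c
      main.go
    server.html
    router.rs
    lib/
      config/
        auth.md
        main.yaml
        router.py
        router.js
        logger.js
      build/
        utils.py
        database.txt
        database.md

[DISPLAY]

> [-] repo/                              
    logger.py                            
    [+] tools/                           
    server.html                          
    router.rs                            
    [+] lib/                             
                                         
                                         
                                         
                                         
                                         
                                         
                                         
                                         
                                         
                                         
                                         
                                         
                                         
                                         
                                         
                                         


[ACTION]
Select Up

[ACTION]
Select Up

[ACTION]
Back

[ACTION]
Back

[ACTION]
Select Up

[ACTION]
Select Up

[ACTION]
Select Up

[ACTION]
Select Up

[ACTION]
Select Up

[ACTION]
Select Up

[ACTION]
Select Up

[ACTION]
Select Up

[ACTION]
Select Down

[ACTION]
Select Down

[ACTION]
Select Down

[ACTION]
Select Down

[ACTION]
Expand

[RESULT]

  [-] repo/                              
    logger.py                            
    [+] tools/                           
    server.html                          
  > router.rs                            
    [+] lib/                             
                                         
                                         
                                         
                                         
                                         
                                         
                                         
                                         
                                         
                                         
                                         
                                         
                                         
                                         
                                         
                                         


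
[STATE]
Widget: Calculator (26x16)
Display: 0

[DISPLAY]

                         0
┌───┬───┬───┬───┐         
│ 7 │ 8 │ 9 │ ÷ │         
├───┼───┼───┼───┤         
│ 4 │ 5 │ 6 │ × │         
├───┼───┼───┼───┤         
│ 1 │ 2 │ 3 │ - │         
├───┼───┼───┼───┤         
│ 0 │ . │ = │ + │         
├───┼───┼───┼───┤         
│ C │ MC│ MR│ M+│         
└───┴───┴───┴───┘         
                          
                          
                          
                          


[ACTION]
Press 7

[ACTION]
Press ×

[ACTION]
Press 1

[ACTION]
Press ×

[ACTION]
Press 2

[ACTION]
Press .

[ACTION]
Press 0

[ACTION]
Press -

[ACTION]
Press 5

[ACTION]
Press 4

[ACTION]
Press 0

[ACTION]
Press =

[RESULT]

                      -526
┌───┬───┬───┬───┐         
│ 7 │ 8 │ 9 │ ÷ │         
├───┼───┼───┼───┤         
│ 4 │ 5 │ 6 │ × │         
├───┼───┼───┼───┤         
│ 1 │ 2 │ 3 │ - │         
├───┼───┼───┼───┤         
│ 0 │ . │ = │ + │         
├───┼───┼───┼───┤         
│ C │ MC│ MR│ M+│         
└───┴───┴───┴───┘         
                          
                          
                          
                          


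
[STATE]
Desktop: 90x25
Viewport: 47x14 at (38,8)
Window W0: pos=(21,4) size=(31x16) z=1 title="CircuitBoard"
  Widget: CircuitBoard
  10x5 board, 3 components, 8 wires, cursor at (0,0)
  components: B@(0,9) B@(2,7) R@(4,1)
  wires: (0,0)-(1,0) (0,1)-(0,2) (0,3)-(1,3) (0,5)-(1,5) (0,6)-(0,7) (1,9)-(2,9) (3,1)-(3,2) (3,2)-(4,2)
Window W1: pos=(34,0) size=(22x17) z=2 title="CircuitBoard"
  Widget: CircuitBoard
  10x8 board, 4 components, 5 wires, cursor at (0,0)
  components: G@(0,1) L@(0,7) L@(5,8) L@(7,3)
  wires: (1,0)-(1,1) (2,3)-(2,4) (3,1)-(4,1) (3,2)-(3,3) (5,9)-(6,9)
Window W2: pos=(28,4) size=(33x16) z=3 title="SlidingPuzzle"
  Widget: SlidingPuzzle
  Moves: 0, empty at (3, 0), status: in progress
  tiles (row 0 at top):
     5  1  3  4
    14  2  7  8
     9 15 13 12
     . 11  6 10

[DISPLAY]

 │  3 │  4 │          ┃                        
─┼────┼────┤          ┃                        
 │  7 │  8 │          ┃                        
─┼────┼────┤          ┃                        
 │ 13 │ 12 │          ┃                        
─┼────┼────┤          ┃                        
 │  6 │ 10 │          ┃                        
─┴────┴────┘          ┃                        
                      ┃                        
                      ┃                        
                      ┃                        
━━━━━━━━━━━━━━━━━━━━━━┛                        
                                               
                                               


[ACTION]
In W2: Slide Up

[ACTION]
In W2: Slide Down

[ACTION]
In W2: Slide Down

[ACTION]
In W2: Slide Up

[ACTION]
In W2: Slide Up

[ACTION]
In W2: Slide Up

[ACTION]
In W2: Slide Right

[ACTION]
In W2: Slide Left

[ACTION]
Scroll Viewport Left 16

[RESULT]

0  [.]┃│  5 │  1 │  3 │  4 │          ┃        
    │ ┃├────┼────┼────┼────┤          ┃        
1   · ┃│ 14 │  2 │  7 │  8 │          ┃        
      ┃├────┼────┼────┼────┤          ┃        
2     ┃│  9 │ 15 │ 13 │ 12 │          ┃        
      ┃├────┼────┼────┼────┤          ┃        
3     ┃│ 11 │    │  6 │ 10 │          ┃        
      ┃└────┴────┴────┴────┘          ┃        
4     ┃Moves: 5                       ┃        
Cursor┃                               ┃        
      ┃                               ┃        
━━━━━━┗━━━━━━━━━━━━━━━━━━━━━━━━━━━━━━━┛        
                                               
                                               


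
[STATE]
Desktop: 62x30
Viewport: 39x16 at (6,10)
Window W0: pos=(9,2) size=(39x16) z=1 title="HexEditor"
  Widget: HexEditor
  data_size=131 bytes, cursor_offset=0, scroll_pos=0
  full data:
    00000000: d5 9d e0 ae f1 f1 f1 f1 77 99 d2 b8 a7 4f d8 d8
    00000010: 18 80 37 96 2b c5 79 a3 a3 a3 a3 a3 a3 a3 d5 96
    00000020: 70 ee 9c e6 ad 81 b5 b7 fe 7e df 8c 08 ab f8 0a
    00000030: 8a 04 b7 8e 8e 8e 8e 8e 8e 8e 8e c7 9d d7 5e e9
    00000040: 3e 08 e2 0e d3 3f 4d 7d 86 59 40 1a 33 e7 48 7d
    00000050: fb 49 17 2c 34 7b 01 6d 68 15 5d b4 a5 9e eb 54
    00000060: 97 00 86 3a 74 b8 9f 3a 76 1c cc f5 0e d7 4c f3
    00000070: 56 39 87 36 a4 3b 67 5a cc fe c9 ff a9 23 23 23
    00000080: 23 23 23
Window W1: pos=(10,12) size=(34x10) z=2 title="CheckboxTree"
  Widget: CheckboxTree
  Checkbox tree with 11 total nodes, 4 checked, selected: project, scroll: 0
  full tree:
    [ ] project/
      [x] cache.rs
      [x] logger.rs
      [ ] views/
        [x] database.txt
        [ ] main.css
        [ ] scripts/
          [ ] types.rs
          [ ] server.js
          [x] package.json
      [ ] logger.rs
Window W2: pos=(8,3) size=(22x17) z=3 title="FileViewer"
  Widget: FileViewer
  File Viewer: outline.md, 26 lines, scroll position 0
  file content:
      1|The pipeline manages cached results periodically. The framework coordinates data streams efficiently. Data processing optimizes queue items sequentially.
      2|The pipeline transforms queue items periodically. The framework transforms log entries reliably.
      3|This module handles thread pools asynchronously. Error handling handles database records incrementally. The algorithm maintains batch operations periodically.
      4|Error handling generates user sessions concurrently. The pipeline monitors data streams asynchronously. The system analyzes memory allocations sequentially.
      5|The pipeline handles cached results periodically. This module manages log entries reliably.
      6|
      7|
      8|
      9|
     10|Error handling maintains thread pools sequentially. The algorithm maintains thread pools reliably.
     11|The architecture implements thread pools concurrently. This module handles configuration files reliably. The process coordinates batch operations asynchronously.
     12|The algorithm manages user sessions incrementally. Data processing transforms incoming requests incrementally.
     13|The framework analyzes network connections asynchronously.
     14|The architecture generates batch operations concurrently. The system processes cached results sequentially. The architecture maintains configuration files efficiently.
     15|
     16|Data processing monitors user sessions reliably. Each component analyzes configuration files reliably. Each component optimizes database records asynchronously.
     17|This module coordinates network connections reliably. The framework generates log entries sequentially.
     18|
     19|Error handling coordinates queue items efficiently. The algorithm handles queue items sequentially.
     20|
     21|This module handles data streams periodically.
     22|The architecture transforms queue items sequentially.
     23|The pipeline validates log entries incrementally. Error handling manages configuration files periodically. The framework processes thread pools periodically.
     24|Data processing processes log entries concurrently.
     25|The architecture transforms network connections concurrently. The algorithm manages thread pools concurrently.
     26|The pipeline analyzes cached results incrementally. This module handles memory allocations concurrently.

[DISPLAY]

  ┃The pipeline handle░┃c 34 7b 01 6d  
  ┃                   ░┃a 74 b8 9f 3a  
  ┃                   ░┃━━━━━━━━━━━━━┓ 
  ┃                   ░┃             ┃ 
  ┃                   ░┃─────────────┨ 
  ┃Error handling main░┃             ┃ 
  ┃The architecture im░┃             ┃ 
  ┃The algorithm manag░┃             ┃━
  ┃The framework analy▼┃             ┃ 
  ┗━━━━━━━━━━━━━━━━━━━━┛xt           ┃ 
    ┃     [ ] main.css               ┃ 
    ┗━━━━━━━━━━━━━━━━━━━━━━━━━━━━━━━━┛ 
                                       
                                       
                                       
                                       


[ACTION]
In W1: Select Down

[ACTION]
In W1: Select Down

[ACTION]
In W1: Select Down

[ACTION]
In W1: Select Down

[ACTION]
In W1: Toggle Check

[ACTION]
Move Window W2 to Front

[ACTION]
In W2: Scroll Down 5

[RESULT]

  ┃Error handling main░┃c 34 7b 01 6d  
  ┃The architecture im█┃a 74 b8 9f 3a  
  ┃The algorithm manag░┃━━━━━━━━━━━━━┓ 
  ┃The framework analy░┃             ┃ 
  ┃The architecture ge░┃─────────────┨ 
  ┃                   ░┃             ┃ 
  ┃Data processing mon░┃             ┃ 
  ┃This module coordin░┃             ┃━
  ┃                   ▼┃             ┃ 
  ┗━━━━━━━━━━━━━━━━━━━━┛xt           ┃ 
    ┃     [ ] main.css               ┃ 
    ┗━━━━━━━━━━━━━━━━━━━━━━━━━━━━━━━━┛ 
                                       
                                       
                                       
                                       
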